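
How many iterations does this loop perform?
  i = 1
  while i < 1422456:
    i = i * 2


The loop variable doubles each iteration:
i = 1 -> 2 -> 4 -> 8 -> 16 -> 32 -> 64 -> 128 -> 256 -> 512 -> 1024 -> 2048 -> 4096 -> 8192 -> 16384 -> 32768 -> 65536 -> 131072 -> 262144 -> 524288 -> 1048576 -> 2097152 (stop, 2097152 >= 1422456)
Number of doublings = ceil(log2(1422456)) = 21


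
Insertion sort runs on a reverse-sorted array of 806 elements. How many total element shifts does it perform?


Sum of shifts = 1 + 2 + 3 + ... + 805
= 806 * 805 / 2
= 648830 / 2
= 324415


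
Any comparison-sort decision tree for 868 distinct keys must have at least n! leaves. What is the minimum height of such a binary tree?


A binary decision tree of height h has at most 2^h leaves and needs at least n! of them, so h >= ceil(log2(n!)).
868! is far too large to multiply out, so use Stirling's series:
  ln(n!) ~ n ln n - n + (1/2) ln(2 pi n) + 1/(12n)  (error below 1/(360 n^3), negligible here)
  ln(868) = 6.7661917
  n ln n = 868 * 6.7661917 = 5873.0544
  (1/2) ln(2 pi * 868) = (1/2) ln(5453.8048) = 4.3020
  1/(12*868) = 0.0001
  ln(868!) ~ 5873.0544 - 868 + 4.3020 + 0.0001 = 5009.3565
Convert to base 2: log2(868!) = 5009.3565 / ln 2 = 5009.3565 / 0.69314718 = 7226.9738
ceil(7226.9738) = 7227


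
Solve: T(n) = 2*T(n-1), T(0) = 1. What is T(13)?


Unrolling:
T(13) = 2*T(12) = 2^2*T(11) = ... = 2^13*T(0)
= 2^13 * 1
= 8192 * 1 = 8192


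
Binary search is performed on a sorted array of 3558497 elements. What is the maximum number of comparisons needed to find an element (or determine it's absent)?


Binary search halves the search space each comparison:
  Step 1: search space = 3558497 -> 1779248
  Step 2: search space = 1779248 -> 889624
  Step 3: search space = 889624 -> 444812
  Step 4: search space = 444812 -> 222406
  Step 5: search space = 222406 -> 111203
  Step 6: search space = 111203 -> 55601
  Step 7: search space = 55601 -> 27800
  Step 8: search space = 27800 -> 13900
  Step 9: search space = 13900 -> 6950
  Step 10: search space = 6950 -> 3475
  Step 11: search space = 3475 -> 1737
  Step 12: search space = 1737 -> 868
  Step 13: search space = 868 -> 434
  Step 14: search space = 434 -> 217
  Step 15: search space = 217 -> 108
  Step 16: search space = 108 -> 54
  Step 17: search space = 54 -> 27
  Step 18: search space = 27 -> 13
  Step 19: search space = 13 -> 6
  Step 20: search space = 6 -> 3
  Step 21: search space = 3 -> 1
  Step 22: search space = 1 (final check)
Maximum comparisons = floor(log2(3558497)) + 1 = 21 + 1 = 22


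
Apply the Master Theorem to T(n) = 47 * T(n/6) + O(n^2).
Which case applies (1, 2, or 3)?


The Master Theorem: T(n) = a*T(n/b) + O(n^c)
  a = 47, b = 6, c = 2
log_b(a) = log_6(47) ~ 2.149
Compare b^c with a: 6^2 = 36 < 47, so c < log_b(a).
Since c < log_b(a), Case 1 applies.
T(n) = O(n^(log_6 47)) ~ O(n^2.149)
Master Theorem case = 1


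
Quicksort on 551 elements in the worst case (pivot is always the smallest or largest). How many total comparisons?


In the worst case, each partition step picks the worst pivot:
  Partition 1: 550 comparisons (n-1 elements to compare)
  Partition 2: 549 comparisons
  Partition 3: 548 comparisons
  Partition 4: 547 comparisons
  Partition 5: 546 comparisons
  ...
  Last partition: 0 comparisons
Total = (n-1) + (n-2) + ... + 1 + 0 = n*(n-1)/2
= 551*550/2 = 151525


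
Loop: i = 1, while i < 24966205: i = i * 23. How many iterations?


i multiplies by 23 each step:
i = 1 -> 23 -> 529 -> 12167 -> 279841 -> 6436343 -> 148035889 (stop)
Iterations = ceil(log_23(24966205)) = 6


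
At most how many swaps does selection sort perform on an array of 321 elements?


Each of the 320 passes places one element in its final position.
Pass 1: swap minimum into position 0
Pass 2: swap minimum of remaining into position 1
...
Pass 320: last two elements, one swap
Maximum swaps = 321 - 1 = 320


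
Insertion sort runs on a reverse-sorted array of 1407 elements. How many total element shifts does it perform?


Sum of shifts = 1 + 2 + 3 + ... + 1406
= 1407 * 1406 / 2
= 1978242 / 2
= 989121


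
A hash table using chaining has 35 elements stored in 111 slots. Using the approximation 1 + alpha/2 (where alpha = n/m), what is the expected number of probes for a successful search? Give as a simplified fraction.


Load factor alpha = n/m = 35/111
Expected probes = 1 + alpha/2 = 1 + 35/(2*111)
= 1 + 35/222
= 222/222 + 35/222
= 257/222


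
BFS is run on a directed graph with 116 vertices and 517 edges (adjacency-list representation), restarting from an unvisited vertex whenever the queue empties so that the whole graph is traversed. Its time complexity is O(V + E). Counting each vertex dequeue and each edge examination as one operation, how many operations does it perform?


A full BFS traversal dequeues each vertex exactly once and examines each directed edge exactly once.
V = 116 (vertex processing cost)
E = 517 (edge examination cost)
Total operations proportional to V + E = 116 + 517 = 633


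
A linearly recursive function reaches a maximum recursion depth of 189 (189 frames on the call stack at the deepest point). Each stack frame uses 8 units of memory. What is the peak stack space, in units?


Maximum recursion depth = 189 frames
Memory per frame = 8 units
Total stack space = depth * frame_size
= 189 * 8 = 1512


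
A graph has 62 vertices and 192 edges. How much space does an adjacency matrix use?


Adjacency matrix: V x V grid of entries
Space = V^2 = 62^2 = 62 * 62 = 3844


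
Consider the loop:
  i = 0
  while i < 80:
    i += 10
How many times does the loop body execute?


Starting at i = 0, each iteration adds 10.
Iterations until i >= 80:
  Iteration 1: i = 0 -> i = 10
  Iteration 2: i = 10 -> i = 20
  Iteration 3: i = 20 -> i = 30
  Iteration 4: i = 30 -> i = 40
  Iteration 5: i = 40 -> i = 50
  Iteration 6: i = 50 -> i = 60
  Iteration 7: i = 60 -> i = 70
  Iteration 8: i = 70 -> i = 80
Total iterations = ceil(80/10) = 8


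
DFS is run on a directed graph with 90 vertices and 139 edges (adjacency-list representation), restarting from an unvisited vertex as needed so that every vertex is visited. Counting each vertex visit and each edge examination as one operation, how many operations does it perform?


A full DFS traversal processes each vertex exactly once (push/pop on stack).
Each directed edge is examined once.
V = 90, E = 139
V + E = 229


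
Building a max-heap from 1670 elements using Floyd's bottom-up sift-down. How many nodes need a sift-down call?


In a heap of 1670 elements (0-indexed array):
  Last element index: 1669
  Parent of last element: floor((1669 - 1) / 2) = 834
  Internal nodes: indices 0 to 834
  Count = floor(1670/2) = 835


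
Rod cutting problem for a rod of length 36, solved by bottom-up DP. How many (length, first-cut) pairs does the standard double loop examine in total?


For each subproblem length i = 1..36, the inner loop considers i possible first cuts.
Total = 1 + 2 + ... + 36
= 36*(36+1)/2
= 36*37/2 = 666


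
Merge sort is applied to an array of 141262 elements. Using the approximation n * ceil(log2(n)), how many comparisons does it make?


Merge sort divides the array into halves recursively.
Number of levels = ceil(log2(141262)) = 18
At each level, approximately n = 141262 comparisons are needed for merging.
Total comparisons ~ n * ceil(log2(n)) = 141262 * 18 = 2542716


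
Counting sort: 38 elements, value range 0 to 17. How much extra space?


n = 38 (output array)
k = 18 (count array for 18 distinct values)
Extra space = 38 + 18 = 56


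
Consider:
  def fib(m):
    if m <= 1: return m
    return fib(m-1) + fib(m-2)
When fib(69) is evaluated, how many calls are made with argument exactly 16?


Let N(m) = number of times fib(m) is called while evaluating fib(69).
N(69) = 1 (the initial call).
N(68) = 1 (only fib(69) calls it).
For 1 <= m <= 67: fib(m) is called by fib(m+1) and fib(m+2), so
  N(m) = N(m+1) + N(m+2).
fib(0) is called only by fib(2), so N(0) = N(2).
Walk down from m=69:
  N(69)=1, N(68)=1, N(67)=2, N(66)=3, N(65)=5, N(64)=8, N(63)=13, N(62)=21, N(61)=34, N(60)=55, N(59)=89, N(58)=144, N(57)=233, N(56)=377, N(55)=610, N(54)=987, N(53)=1597, N(52)=2584, N(51)=4181, N(50)=6765, N(49)=10946, N(48)=17711, N(47)=28657, N(46)=46368, N(45)=75025, N(44)=121393, N(43)=196418, N(42)=317811, N(41)=514229, N(40)=832040, N(39)=1346269, N(38)=2178309, N(37)=3524578, N(36)=5702887, N(35)=9227465, N(34)=14930352, N(33)=24157817, N(32)=39088169, N(31)=63245986, N(30)=102334155, N(29)=165580141, N(28)=267914296, N(27)=433494437, N(26)=701408733, N(25)=1134903170, N(24)=1836311903, N(23)=2971215073, N(22)=4807526976, N(21)=7778742049, N(20)=12586269025, N(19)=20365011074, N(18)=32951280099, N(17)=53316291173, N(16)=86267571272
N(16) = 86267571272


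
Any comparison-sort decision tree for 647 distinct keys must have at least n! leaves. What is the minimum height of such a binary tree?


A binary decision tree of height h has at most 2^h leaves and needs at least n! of them, so h >= ceil(log2(n!)).
647! is far too large to multiply out, so use Stirling's series:
  ln(n!) ~ n ln n - n + (1/2) ln(2 pi n) + 1/(12n)  (error below 1/(360 n^3), negligible here)
  ln(647) = 6.4723463
  n ln n = 647 * 6.4723463 = 4187.6081
  (1/2) ln(2 pi * 647) = (1/2) ln(4065.2209) = 4.1551
  1/(12*647) = 0.0001
  ln(647!) ~ 4187.6081 - 647 + 4.1551 + 0.0001 = 3544.7633
Convert to base 2: log2(647!) = 3544.7633 / ln 2 = 3544.7633 / 0.69314718 = 5114.0124
ceil(5114.0124) = 5115


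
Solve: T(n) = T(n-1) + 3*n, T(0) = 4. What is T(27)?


Expanding the recurrence:
T(27) = T(26) + 3*27
       = T(25) + 3*26 + 3*27
       ...
       = T(0) + 3*(1 + 2 + ... + 27)
       = 4 + 3 * 27*28/2
       = 4 + 3 * 378
       = 4 + 1134 = 1138


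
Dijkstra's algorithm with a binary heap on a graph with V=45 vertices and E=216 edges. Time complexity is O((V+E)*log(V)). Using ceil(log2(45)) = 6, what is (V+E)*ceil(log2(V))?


Dijkstra with a binary heap: each vertex is extracted once, each edge may relax once.
Each heap operation costs O(log V).
V + E = 45 + 216 = 261
ceil(log2(45)) = 6 (since 2^5 = 32 < 45 <= 64 = 2^6)
Total heap work = (V+E) * ceil(log2(V)) = 261 * 6 = 1566


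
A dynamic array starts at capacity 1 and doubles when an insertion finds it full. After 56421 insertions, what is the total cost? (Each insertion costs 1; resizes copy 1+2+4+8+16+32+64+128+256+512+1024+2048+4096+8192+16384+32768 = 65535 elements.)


Insertion cost: 56421 (one per element)
Resizes occur just before inserting elements 2, 3, 5, 9, ...
Elements copied at each resize: 1 + 2 + 4 + 8 + 16 + 32 + 64 + 128 + 256 + 512 + 1024 + 2048 + 4096 + 8192 + 16384 + 32768
Sum of copies = 65535 (geometric series: 2^k - 1)
Total = 56421 + 65535 = 121956


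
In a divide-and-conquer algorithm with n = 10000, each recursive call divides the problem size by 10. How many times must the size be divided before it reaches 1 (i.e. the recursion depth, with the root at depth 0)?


Number of divisions = log_10(10000)
Sizes: 10000 -> 1000 -> 100 -> 10 -> 1 (4 divisions)
Recursion depth = 4


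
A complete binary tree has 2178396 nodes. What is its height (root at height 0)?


In a complete binary tree, level k holds nodes 2^k .. 2^(k+1)-1 (1-indexed).
Height = floor(log2(n)) = floor(log2(2178396)) = 21
Check: 2^21 = 2097152 <= 2178396 < 4194304 = 2^22


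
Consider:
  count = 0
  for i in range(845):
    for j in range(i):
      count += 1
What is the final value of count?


For each i, the inner loop runs i times:
  i=0: inner runs 0 times
  i=1: inner runs 1 time
  i=2: inner runs 2 times
  i=3: inner runs 3 times
  i=4: inner runs 4 times
  i=5: inner runs 5 times
  i=6: inner runs 6 times
  i=7: inner runs 7 times
  ...
Total = 0 + 1 + 2 + ... + 844 = 845*(845-1)/2 = 356590


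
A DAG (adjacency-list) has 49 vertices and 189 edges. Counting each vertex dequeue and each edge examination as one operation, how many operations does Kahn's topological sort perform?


V = 49 (vertex processing)
E = 189 (edge processing)
V + E = 49 + 189 = 238


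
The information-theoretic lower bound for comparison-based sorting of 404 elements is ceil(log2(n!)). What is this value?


A binary decision tree of height h has at most 2^h leaves and needs at least n! of them, so h >= ceil(log2(n!)).
404! is far too large to multiply out, so use Stirling's series:
  ln(n!) ~ n ln n - n + (1/2) ln(2 pi n) + 1/(12n)  (error below 1/(360 n^3), negligible here)
  ln(404) = 6.0014149
  n ln n = 404 * 6.0014149 = 2424.5716
  (1/2) ln(2 pi * 404) = (1/2) ln(2538.4069) = 3.9196
  1/(12*404) = 0.0002
  ln(404!) ~ 2424.5716 - 404 + 3.9196 + 0.0002 = 2024.4914
Convert to base 2: log2(404!) = 2024.4914 / ln 2 = 2024.4914 / 0.69314718 = 2920.7237
ceil(2920.7237) = 2921


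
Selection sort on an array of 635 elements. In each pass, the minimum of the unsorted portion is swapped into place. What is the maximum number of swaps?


Selection sort performs one swap per pass:
  Pass 1: find min in positions 0 to 634, swap with position 0
  Pass 2: find min in positions 1 to 634, swap with position 1
  Pass 3: find min in positions 2 to 634, swap with position 2
  Pass 4: find min in positions 3 to 634, swap with position 3
  Pass 5: find min in positions 4 to 634, swap with position 4
  ... (629 more passes)
Total passes (and swaps) = n - 1 = 635 - 1 = 634


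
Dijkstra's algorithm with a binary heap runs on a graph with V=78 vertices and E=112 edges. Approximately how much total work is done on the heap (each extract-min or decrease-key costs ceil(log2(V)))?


Dijkstra with a binary heap: each vertex is extracted once, each edge may relax once.
Each heap operation costs O(log V).
V + E = 78 + 112 = 190
ceil(log2(78)) = 7 (since 2^6 = 64 < 78 <= 128 = 2^7)
Total heap work = (V+E) * ceil(log2(V)) = 190 * 7 = 1330


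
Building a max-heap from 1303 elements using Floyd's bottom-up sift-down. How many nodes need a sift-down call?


In a heap of 1303 elements (0-indexed array):
  Last element index: 1302
  Parent of last element: floor((1302 - 1) / 2) = 650
  Internal nodes: indices 0 to 650
  Count = floor(1303/2) = 651


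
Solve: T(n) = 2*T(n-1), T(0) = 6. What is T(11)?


Unrolling:
T(11) = 2*T(10) = 2^2*T(9) = ... = 2^11*T(0)
= 2^11 * 6
= 2048 * 6 = 12288


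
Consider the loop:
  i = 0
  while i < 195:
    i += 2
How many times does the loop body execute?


Starting at i = 0, each iteration adds 2.
Iterations until i >= 195:
  Iteration 1: i = 0 -> i = 2
  Iteration 2: i = 2 -> i = 4
  Iteration 3: i = 4 -> i = 6
  Iteration 4: i = 6 -> i = 8
  Iteration 5: i = 8 -> i = 10
  Iteration 6: i = 10 -> i = 12
  Iteration 7: i = 12 -> i = 14
  Iteration 8: i = 14 -> i = 16
  ... continuing ...
Total iterations = ceil(195/2) = 98


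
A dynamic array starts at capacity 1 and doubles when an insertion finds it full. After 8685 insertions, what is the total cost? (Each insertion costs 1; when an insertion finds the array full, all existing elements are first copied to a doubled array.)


Insertion cost: 8685 (one per element)
Resizes occur just before inserting elements 2, 3, 5, 9, ...
Elements copied at each resize: 1 + 2 + 4 + 8 + 16 + 32 + 64 + 128 + 256 + 512 + 1024 + 2048 + 4096 + 8192
Sum of copies = 16383 (geometric series: 2^k - 1)
Total = 8685 + 16383 = 25068


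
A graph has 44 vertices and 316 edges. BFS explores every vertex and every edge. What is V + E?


A full BFS traversal dequeues each vertex once and examines each edge once.
Vertex visits: 44
Edge visits: 316
V + E = 44 + 316 = 360


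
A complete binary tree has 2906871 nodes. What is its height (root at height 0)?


In a complete binary tree, level k holds nodes 2^k .. 2^(k+1)-1 (1-indexed).
Height = floor(log2(n)) = floor(log2(2906871)) = 21
Check: 2^21 = 2097152 <= 2906871 < 4194304 = 2^22


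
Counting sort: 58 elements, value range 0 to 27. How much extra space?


n = 58 (output array)
k = 28 (count array for 28 distinct values)
Extra space = 58 + 28 = 86


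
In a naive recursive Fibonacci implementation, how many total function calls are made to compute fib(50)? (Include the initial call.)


Let C(m) = total calls to evaluate fib(m). Then C(0)=C(1)=1, and
C(m) = 1 + C(m-1) + C(m-2) for m >= 2.
Build the table (each entry = 1 + previous two):
  C(0) = 1
  C(1) = 1
  C(2) = 1 + 1 + 1 = 3
  C(3) = 1 + 3 + 1 = 5
  C(4) = 1 + 5 + 3 = 9
  C(5) = 1 + 9 + 5 = 15
  C(6) = 1 + 15 + 9 = 25
  C(7) = 1 + 25 + 15 = 41
  C(8) = 1 + 41 + 25 = 67
  C(9) = 1 + 67 + 41 = 109
  C(10) = 1 + 109 + 67 = 177
  C(11) = 1 + 177 + 109 = 287
  C(12) = 1 + 287 + 177 = 465
  C(13) = 1 + 465 + 287 = 753
  C(14) = 1 + 753 + 465 = 1219
  C(15) = 1 + 1219 + 753 = 1973
  C(16) = 1 + 1973 + 1219 = 3193
  C(17) = 1 + 3193 + 1973 = 5167
  C(18) = 1 + 5167 + 3193 = 8361
  C(19) = 1 + 8361 + 5167 = 13529
  C(20) = 1 + 13529 + 8361 = 21891
  C(21) = 1 + 21891 + 13529 = 35421
  C(22) = 1 + 35421 + 21891 = 57313
  C(23) = 1 + 57313 + 35421 = 92735
  C(24) = 1 + 92735 + 57313 = 150049
  C(25) = 1 + 150049 + 92735 = 242785
  C(26) = 1 + 242785 + 150049 = 392835
  C(27) = 1 + 392835 + 242785 = 635621
  C(28) = 1 + 635621 + 392835 = 1028457
  C(29) = 1 + 1028457 + 635621 = 1664079
  C(30) = 1 + 1664079 + 1028457 = 2692537
  C(31) = 1 + 2692537 + 1664079 = 4356617
  C(32) = 1 + 4356617 + 2692537 = 7049155
  C(33) = 1 + 7049155 + 4356617 = 11405773
  C(34) = 1 + 11405773 + 7049155 = 18454929
  C(35) = 1 + 18454929 + 11405773 = 29860703
  C(36) = 1 + 29860703 + 18454929 = 48315633
  C(37) = 1 + 48315633 + 29860703 = 78176337
  C(38) = 1 + 78176337 + 48315633 = 126491971
  C(39) = 1 + 126491971 + 78176337 = 204668309
  C(40) = 1 + 204668309 + 126491971 = 331160281
  C(41) = 1 + 331160281 + 204668309 = 535828591
  C(42) = 1 + 535828591 + 331160281 = 866988873
  C(43) = 1 + 866988873 + 535828591 = 1402817465
  C(44) = 1 + 1402817465 + 866988873 = 2269806339
  C(45) = 1 + 2269806339 + 1402817465 = 3672623805
  C(46) = 1 + 3672623805 + 2269806339 = 5942430145
  C(47) = 1 + 5942430145 + 3672623805 = 9615053951
  C(48) = 1 + 9615053951 + 5942430145 = 15557484097
  C(49) = 1 + 15557484097 + 9615053951 = 25172538049
  C(50) = 1 + 25172538049 + 15557484097 = 40730022147
Total calls for fib(50) = 40730022147


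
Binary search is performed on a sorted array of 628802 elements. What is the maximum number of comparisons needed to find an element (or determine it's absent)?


Binary search halves the search space each comparison:
  Step 1: search space = 628802 -> 314401
  Step 2: search space = 314401 -> 157200
  Step 3: search space = 157200 -> 78600
  Step 4: search space = 78600 -> 39300
  Step 5: search space = 39300 -> 19650
  Step 6: search space = 19650 -> 9825
  Step 7: search space = 9825 -> 4912
  Step 8: search space = 4912 -> 2456
  Step 9: search space = 2456 -> 1228
  Step 10: search space = 1228 -> 614
  Step 11: search space = 614 -> 307
  Step 12: search space = 307 -> 153
  Step 13: search space = 153 -> 76
  Step 14: search space = 76 -> 38
  Step 15: search space = 38 -> 19
  Step 16: search space = 19 -> 9
  Step 17: search space = 9 -> 4
  Step 18: search space = 4 -> 2
  Step 19: search space = 2 -> 1
  Step 20: search space = 1 (final check)
Maximum comparisons = floor(log2(628802)) + 1 = 19 + 1 = 20


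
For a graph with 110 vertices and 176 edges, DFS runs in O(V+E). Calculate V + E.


A full DFS traversal visits each vertex once and examines each edge once.
V = 110
E = 176
Sum = 110 + 176 = 286


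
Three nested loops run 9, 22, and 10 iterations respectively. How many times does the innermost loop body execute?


Loop 1 (outermost): 9 iterations
Loop 2 (middle): 22 iterations per outer
Loop 3 (innermost): 10 iterations per middle
Total = 9 * 22 * 10 = 1980


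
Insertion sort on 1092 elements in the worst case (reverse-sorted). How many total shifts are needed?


In the worst case (reverse-sorted), each element shifts past all previous:
  Element 1: 1 shifts
  Element 2: 2 shifts
  Element 3: 3 shifts
  Element 4: 4 shifts
  Element 5: 5 shifts
  ...
  Element 1091: 1091 shifts
Total = 1 + 2 + ... + 1091
= 1092*(1092-1)/2 = 595686


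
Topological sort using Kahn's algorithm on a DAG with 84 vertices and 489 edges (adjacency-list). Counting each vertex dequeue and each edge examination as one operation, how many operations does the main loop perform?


Kahn's algorithm:
  1. Compute in-degrees: O(V + E)
  2. Process queue: each vertex dequeued once (O(V))
     each edge examined once (O(E))
Total = V + E = 84 + 489 = 573


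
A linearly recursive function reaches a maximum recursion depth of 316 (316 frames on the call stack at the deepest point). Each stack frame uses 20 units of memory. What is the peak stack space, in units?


Maximum recursion depth = 316 frames
Memory per frame = 20 units
Total stack space = depth * frame_size
= 316 * 20 = 6320


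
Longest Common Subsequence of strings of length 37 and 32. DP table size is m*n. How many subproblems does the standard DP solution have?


DP table indexed by positions in both strings.
First string: 37 positions
Second string: 32 positions
Total = 37 * 32 = 1184


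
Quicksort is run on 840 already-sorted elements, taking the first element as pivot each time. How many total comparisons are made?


Sum of comparisons per partition:
839 + 838 + ... + 1 + 0
= 840 * (840 - 1) / 2
= 840 * 839 / 2
= 352380


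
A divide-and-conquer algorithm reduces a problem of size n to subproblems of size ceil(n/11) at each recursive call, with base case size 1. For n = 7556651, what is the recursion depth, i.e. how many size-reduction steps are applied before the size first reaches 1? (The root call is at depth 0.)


Each step divides the size by 11 (rounding up); after k steps the size is ceil(n/11^k), which equals 1 exactly when 11^k >= n.
So the depth is the smallest k with 11^k >= 7556651, i.e. ceil(log_11(7556651)).
11^6 = 1771561 < 7556651 <= 19487171 = 11^7
Recursion depth = 7


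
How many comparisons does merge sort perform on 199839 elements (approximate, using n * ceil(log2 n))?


Recursion depth: ceil(log2(199839)) = 18
Each recursion level merges n = 199839 elements
Total = 199839 * 18 = 3597102


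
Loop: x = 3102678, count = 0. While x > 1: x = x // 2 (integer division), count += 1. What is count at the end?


The variable x halves each step:
x = 3102678 -> 1551339 -> 775669 -> 387834 -> 193917 -> 96958 -> 48479 -> 24239 -> 12119 -> 6059 -> 3029 -> 1514 -> 757 -> 378 -> 189 -> 94 -> 47 -> 23 -> 11 -> 5 -> 2 -> 1
Number of halvings = floor(log2(3102678)) = 21


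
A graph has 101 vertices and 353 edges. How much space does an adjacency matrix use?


Adjacency matrix: V x V grid of entries
Space = V^2 = 101^2 = 101 * 101 = 10201


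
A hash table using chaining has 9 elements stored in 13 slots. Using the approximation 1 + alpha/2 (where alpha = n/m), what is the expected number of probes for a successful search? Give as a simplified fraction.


Load factor alpha = n/m = 9/13
Expected probes = 1 + alpha/2 = 1 + 9/(2*13)
= 1 + 9/26
= 26/26 + 9/26
= 35/26


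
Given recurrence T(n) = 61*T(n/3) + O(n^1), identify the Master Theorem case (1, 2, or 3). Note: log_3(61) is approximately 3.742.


Master Theorem parameters: a=61, b=3, c=1
log_b(a) = 3.742
Compare b^c with a: 3^1 = 3 < 61, so c < log_b(a).
Comparing c=1 vs log_b(a)=3.742:
1 < 3.742 => Case 1
Result: T(n) = O(n^(log_3 61)) ~ O(n^3.742)
Master Theorem case = 1


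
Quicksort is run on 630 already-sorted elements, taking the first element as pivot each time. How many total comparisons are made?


Sum of comparisons per partition:
629 + 628 + ... + 1 + 0
= 630 * (630 - 1) / 2
= 630 * 629 / 2
= 198135


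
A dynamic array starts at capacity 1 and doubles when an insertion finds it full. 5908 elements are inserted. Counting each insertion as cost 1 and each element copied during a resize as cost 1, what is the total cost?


n = 5908
Insertion costs: 5908
Resizes copy 1, 2, 4, ... up to the largest power of 2 that is <= n-1 = 5907, i.e. 4096.
Copy costs = 1 + 2 + 4 + 8 + 16 + 32 + 64 + 128 + 256 + 512 + 1024 + 2048 + 4096 = 8191
Total = 5908 + 8191 = 14099


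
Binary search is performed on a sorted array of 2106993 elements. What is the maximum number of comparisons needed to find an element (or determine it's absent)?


Binary search halves the search space each comparison:
  Step 1: search space = 2106993 -> 1053496
  Step 2: search space = 1053496 -> 526748
  Step 3: search space = 526748 -> 263374
  Step 4: search space = 263374 -> 131687
  Step 5: search space = 131687 -> 65843
  Step 6: search space = 65843 -> 32921
  Step 7: search space = 32921 -> 16460
  Step 8: search space = 16460 -> 8230
  Step 9: search space = 8230 -> 4115
  Step 10: search space = 4115 -> 2057
  Step 11: search space = 2057 -> 1028
  Step 12: search space = 1028 -> 514
  Step 13: search space = 514 -> 257
  Step 14: search space = 257 -> 128
  Step 15: search space = 128 -> 64
  Step 16: search space = 64 -> 32
  Step 17: search space = 32 -> 16
  Step 18: search space = 16 -> 8
  Step 19: search space = 8 -> 4
  Step 20: search space = 4 -> 2
  Step 21: search space = 2 -> 1
  Step 22: search space = 1 (final check)
Maximum comparisons = floor(log2(2106993)) + 1 = 21 + 1 = 22


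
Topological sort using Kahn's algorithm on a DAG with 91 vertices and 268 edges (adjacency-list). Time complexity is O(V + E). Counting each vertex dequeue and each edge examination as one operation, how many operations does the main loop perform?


Kahn's algorithm:
  1. Compute in-degrees: O(V + E)
  2. Process queue: each vertex dequeued once (O(V))
     each edge examined once (O(E))
Total = V + E = 91 + 268 = 359


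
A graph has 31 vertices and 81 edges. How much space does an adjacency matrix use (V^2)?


Adjacency matrix: V x V grid of entries
Space = V^2 = 31^2 = 31 * 31 = 961


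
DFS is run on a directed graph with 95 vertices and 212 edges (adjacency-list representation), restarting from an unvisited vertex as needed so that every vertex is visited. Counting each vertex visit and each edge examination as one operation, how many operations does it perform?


A full DFS traversal processes each vertex exactly once (push/pop on stack).
Each directed edge is examined once.
V = 95, E = 212
V + E = 307


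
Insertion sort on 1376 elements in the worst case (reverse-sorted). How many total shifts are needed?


In the worst case (reverse-sorted), each element shifts past all previous:
  Element 1: 1 shifts
  Element 2: 2 shifts
  Element 3: 3 shifts
  Element 4: 4 shifts
  Element 5: 5 shifts
  ...
  Element 1375: 1375 shifts
Total = 1 + 2 + ... + 1375
= 1376*(1376-1)/2 = 946000


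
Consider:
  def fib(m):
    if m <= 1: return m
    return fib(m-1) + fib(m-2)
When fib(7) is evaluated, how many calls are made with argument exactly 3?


Let N(m) = number of times fib(m) is called while evaluating fib(7).
N(7) = 1 (the initial call).
N(6) = 1 (only fib(7) calls it).
For 1 <= m <= 5: fib(m) is called by fib(m+1) and fib(m+2), so
  N(m) = N(m+1) + N(m+2).
fib(0) is called only by fib(2), so N(0) = N(2).
Walk down from m=7:
  N(7)=1, N(6)=1, N(5)=2, N(4)=3, N(3)=5
N(3) = 5


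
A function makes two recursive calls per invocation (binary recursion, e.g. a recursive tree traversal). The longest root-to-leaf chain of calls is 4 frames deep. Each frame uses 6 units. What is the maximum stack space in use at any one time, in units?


Binary recursion: the two calls run one after the other, so only one root-to-leaf chain of frames is on the stack at a time.
Maximum depth (longest chain) = 4 frames
Each frame = 6 units
Max stack space = 4 * 6 = 24


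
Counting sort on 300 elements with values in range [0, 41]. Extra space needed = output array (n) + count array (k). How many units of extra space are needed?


Output array size: 300 (to store sorted result)
Count array size: 42 (one slot per possible value, range 0 to 41)
Total extra space = 300 + 42 = 342


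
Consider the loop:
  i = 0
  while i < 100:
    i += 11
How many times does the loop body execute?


Starting at i = 0, each iteration adds 11.
Iterations until i >= 100:
  Iteration 1: i = 0 -> i = 11
  Iteration 2: i = 11 -> i = 22
  Iteration 3: i = 22 -> i = 33
  Iteration 4: i = 33 -> i = 44
  Iteration 5: i = 44 -> i = 55
  Iteration 6: i = 55 -> i = 66
  Iteration 7: i = 66 -> i = 77
  Iteration 8: i = 77 -> i = 88
  ... continuing ...
Total iterations = ceil(100/11) = 10


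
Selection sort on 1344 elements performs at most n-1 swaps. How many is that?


Each of the 1343 passes places one element in its final position.
Pass 1: swap minimum into position 0
Pass 2: swap minimum of remaining into position 1
...
Pass 1343: last two elements, one swap
Maximum swaps = 1344 - 1 = 1343


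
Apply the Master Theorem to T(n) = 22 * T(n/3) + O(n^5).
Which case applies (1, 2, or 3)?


The Master Theorem: T(n) = a*T(n/b) + O(n^c)
  a = 22, b = 3, c = 5
log_b(a) = log_3(22) ~ 2.814
Compare b^c with a: 3^5 = 243 > 22, so c > log_b(a).
Since c > log_b(a), Case 3 applies.
T(n) = O(n^5)
Master Theorem case = 3


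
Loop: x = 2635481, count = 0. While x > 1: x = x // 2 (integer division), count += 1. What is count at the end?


The variable x halves each step:
x = 2635481 -> 1317740 -> 658870 -> 329435 -> 164717 -> 82358 -> 41179 -> 20589 -> 10294 -> 5147 -> 2573 -> 1286 -> 643 -> 321 -> 160 -> 80 -> 40 -> 20 -> 10 -> 5 -> 2 -> 1
Number of halvings = floor(log2(2635481)) = 21


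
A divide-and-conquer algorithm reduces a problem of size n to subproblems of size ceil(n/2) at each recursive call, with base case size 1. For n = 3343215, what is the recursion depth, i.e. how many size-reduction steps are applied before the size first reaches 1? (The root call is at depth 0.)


Each step divides the size by 2 (rounding up); after k steps the size is ceil(n/2^k), which equals 1 exactly when 2^k >= n.
So the depth is the smallest k with 2^k >= 3343215, i.e. ceil(log_2(3343215)).
2^21 = 2097152 < 3343215 <= 4194304 = 2^22
Recursion depth = 22


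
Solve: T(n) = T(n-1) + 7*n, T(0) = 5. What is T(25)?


Expanding the recurrence:
T(25) = T(24) + 7*25
       = T(23) + 7*24 + 7*25
       ...
       = T(0) + 7*(1 + 2 + ... + 25)
       = 5 + 7 * 25*26/2
       = 5 + 7 * 325
       = 5 + 2275 = 2280


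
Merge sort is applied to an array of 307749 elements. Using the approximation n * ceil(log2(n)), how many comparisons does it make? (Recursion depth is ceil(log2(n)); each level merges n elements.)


Merge sort divides the array into halves recursively.
Number of levels = ceil(log2(307749)) = 19
At each level, approximately n = 307749 comparisons are needed for merging.
Total comparisons ~ n * ceil(log2(n)) = 307749 * 19 = 5847231


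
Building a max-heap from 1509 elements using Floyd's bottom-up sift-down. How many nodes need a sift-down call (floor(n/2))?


In a heap of 1509 elements (0-indexed array):
  Last element index: 1508
  Parent of last element: floor((1508 - 1) / 2) = 753
  Internal nodes: indices 0 to 753
  Count = floor(1509/2) = 754


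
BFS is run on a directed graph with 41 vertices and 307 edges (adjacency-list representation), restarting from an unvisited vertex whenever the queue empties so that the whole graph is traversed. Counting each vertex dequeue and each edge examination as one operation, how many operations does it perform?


A full BFS traversal dequeues each vertex exactly once and examines each directed edge exactly once.
V = 41 (vertex processing cost)
E = 307 (edge examination cost)
Total operations proportional to V + E = 41 + 307 = 348


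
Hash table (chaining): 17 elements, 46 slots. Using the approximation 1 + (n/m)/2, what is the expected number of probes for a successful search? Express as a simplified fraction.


Computing expected probes:
alpha = 17/46
= 1 + alpha/2
= 1 + 17/(2*46)
= (2*46 + 17) / (2*46)
= 109/92


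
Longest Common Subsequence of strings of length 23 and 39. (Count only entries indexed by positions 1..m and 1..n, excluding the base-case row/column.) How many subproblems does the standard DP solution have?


DP table indexed by positions in both strings.
First string: 23 positions
Second string: 39 positions
Total = 23 * 39 = 897


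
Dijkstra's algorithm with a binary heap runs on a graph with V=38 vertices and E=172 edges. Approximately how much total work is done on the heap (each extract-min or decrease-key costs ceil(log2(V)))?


Dijkstra with a binary heap: each vertex is extracted once, each edge may relax once.
Each heap operation costs O(log V).
V + E = 38 + 172 = 210
ceil(log2(38)) = 6 (since 2^5 = 32 < 38 <= 64 = 2^6)
Total heap work = (V+E) * ceil(log2(V)) = 210 * 6 = 1260


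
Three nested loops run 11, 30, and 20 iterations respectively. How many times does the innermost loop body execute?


Loop 1 (outermost): 11 iterations
Loop 2 (middle): 30 iterations per outer
Loop 3 (innermost): 20 iterations per middle
Total = 11 * 30 * 20 = 6600


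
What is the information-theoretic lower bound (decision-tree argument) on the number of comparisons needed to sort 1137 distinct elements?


A binary decision tree of height h has at most 2^h leaves and needs at least n! of them, so h >= ceil(log2(n!)).
1137! is far too large to multiply out, so use Stirling's series:
  ln(n!) ~ n ln n - n + (1/2) ln(2 pi n) + 1/(12n)  (error below 1/(360 n^3), negligible here)
  ln(1137) = 7.0361485
  n ln n = 1137 * 7.0361485 = 8000.1008
  (1/2) ln(2 pi * 1137) = (1/2) ln(7143.9817) = 4.4370
  1/(12*1137) = 0.0001
  ln(1137!) ~ 8000.1008 - 1137 + 4.4370 + 0.0001 = 6867.5379
Convert to base 2: log2(1137!) = 6867.5379 / ln 2 = 6867.5379 / 0.69314718 = 9907.7629
ceil(9907.7629) = 9908


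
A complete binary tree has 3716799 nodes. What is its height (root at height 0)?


In a complete binary tree, level k holds nodes 2^k .. 2^(k+1)-1 (1-indexed).
Height = floor(log2(n)) = floor(log2(3716799)) = 21
Check: 2^21 = 2097152 <= 3716799 < 4194304 = 2^22


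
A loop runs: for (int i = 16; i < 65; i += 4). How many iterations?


Loop starts at i = 16, increments by 4, stops when i >= 65.
Number of iterations = ceil((65 - 16) / 4)
= ceil(49 / 4)
= 13


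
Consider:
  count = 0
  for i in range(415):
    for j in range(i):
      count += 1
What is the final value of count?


For each i, the inner loop runs i times:
  i=0: inner runs 0 times
  i=1: inner runs 1 time
  i=2: inner runs 2 times
  i=3: inner runs 3 times
  i=4: inner runs 4 times
  i=5: inner runs 5 times
  i=6: inner runs 6 times
  i=7: inner runs 7 times
  ...
Total = 0 + 1 + 2 + ... + 414 = 415*(415-1)/2 = 85905


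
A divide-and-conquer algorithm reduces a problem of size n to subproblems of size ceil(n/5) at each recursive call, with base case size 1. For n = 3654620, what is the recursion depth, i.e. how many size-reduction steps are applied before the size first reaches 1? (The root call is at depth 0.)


Each step divides the size by 5 (rounding up); after k steps the size is ceil(n/5^k), which equals 1 exactly when 5^k >= n.
So the depth is the smallest k with 5^k >= 3654620, i.e. ceil(log_5(3654620)).
5^9 = 1953125 < 3654620 <= 9765625 = 5^10
Recursion depth = 10


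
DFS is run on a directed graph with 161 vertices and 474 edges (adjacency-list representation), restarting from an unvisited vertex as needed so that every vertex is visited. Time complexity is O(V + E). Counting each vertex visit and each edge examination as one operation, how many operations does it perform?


A full DFS traversal processes each vertex exactly once (push/pop on stack).
Each directed edge is examined once.
V = 161, E = 474
V + E = 635


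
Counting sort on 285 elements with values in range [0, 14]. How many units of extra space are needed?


Output array size: 285 (to store sorted result)
Count array size: 15 (one slot per possible value, range 0 to 14)
Total extra space = 285 + 15 = 300


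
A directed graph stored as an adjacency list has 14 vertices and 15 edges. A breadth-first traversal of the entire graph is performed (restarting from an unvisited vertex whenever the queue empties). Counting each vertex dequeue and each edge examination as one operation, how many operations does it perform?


A full BFS traversal dequeues each vertex once and examines each edge once.
Vertex visits: 14
Edge visits: 15
V + E = 14 + 15 = 29


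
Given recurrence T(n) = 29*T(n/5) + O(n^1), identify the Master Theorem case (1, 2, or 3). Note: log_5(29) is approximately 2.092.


Master Theorem parameters: a=29, b=5, c=1
log_b(a) = 2.092
Compare b^c with a: 5^1 = 5 < 29, so c < log_b(a).
Comparing c=1 vs log_b(a)=2.092:
1 < 2.092 => Case 1
Result: T(n) = O(n^(log_5 29)) ~ O(n^2.092)
Master Theorem case = 1


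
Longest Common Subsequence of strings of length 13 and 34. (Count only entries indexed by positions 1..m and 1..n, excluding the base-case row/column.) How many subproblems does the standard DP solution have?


DP table indexed by positions in both strings.
First string: 13 positions
Second string: 34 positions
Total = 13 * 34 = 442


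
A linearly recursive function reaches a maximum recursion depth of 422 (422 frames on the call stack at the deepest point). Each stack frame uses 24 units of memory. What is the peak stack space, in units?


Maximum recursion depth = 422 frames
Memory per frame = 24 units
Total stack space = depth * frame_size
= 422 * 24 = 10128


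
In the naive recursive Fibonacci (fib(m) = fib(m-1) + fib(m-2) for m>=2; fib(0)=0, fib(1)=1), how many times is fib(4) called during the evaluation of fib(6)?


Let N(m) = number of times fib(m) is called while evaluating fib(6).
N(6) = 1 (the initial call).
N(5) = 1 (only fib(6) calls it).
For 1 <= m <= 4: fib(m) is called by fib(m+1) and fib(m+2), so
  N(m) = N(m+1) + N(m+2).
fib(0) is called only by fib(2), so N(0) = N(2).
Walk down from m=6:
  N(6)=1, N(5)=1, N(4)=2
N(4) = 2


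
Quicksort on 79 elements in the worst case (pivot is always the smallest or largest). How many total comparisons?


In the worst case, each partition step picks the worst pivot:
  Partition 1: 78 comparisons (n-1 elements to compare)
  Partition 2: 77 comparisons
  Partition 3: 76 comparisons
  Partition 4: 75 comparisons
  Partition 5: 74 comparisons
  ...
  Last partition: 0 comparisons
Total = (n-1) + (n-2) + ... + 1 + 0 = n*(n-1)/2
= 79*78/2 = 3081


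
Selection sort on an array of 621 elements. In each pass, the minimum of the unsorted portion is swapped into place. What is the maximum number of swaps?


Selection sort performs one swap per pass:
  Pass 1: find min in positions 0 to 620, swap with position 0
  Pass 2: find min in positions 1 to 620, swap with position 1
  Pass 3: find min in positions 2 to 620, swap with position 2
  Pass 4: find min in positions 3 to 620, swap with position 3
  Pass 5: find min in positions 4 to 620, swap with position 4
  ... (615 more passes)
Total passes (and swaps) = n - 1 = 621 - 1 = 620


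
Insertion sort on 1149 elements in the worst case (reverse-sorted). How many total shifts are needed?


In the worst case (reverse-sorted), each element shifts past all previous:
  Element 1: 1 shifts
  Element 2: 2 shifts
  Element 3: 3 shifts
  Element 4: 4 shifts
  Element 5: 5 shifts
  ...
  Element 1148: 1148 shifts
Total = 1 + 2 + ... + 1148
= 1149*(1149-1)/2 = 659526


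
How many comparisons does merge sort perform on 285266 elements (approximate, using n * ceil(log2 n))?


Recursion depth: ceil(log2(285266)) = 19
Each recursion level merges n = 285266 elements
Total = 285266 * 19 = 5420054


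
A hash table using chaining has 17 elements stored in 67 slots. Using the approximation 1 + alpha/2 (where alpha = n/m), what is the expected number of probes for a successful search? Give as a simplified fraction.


Load factor alpha = n/m = 17/67
Expected probes = 1 + alpha/2 = 1 + 17/(2*67)
= 1 + 17/134
= 134/134 + 17/134
= 151/134
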